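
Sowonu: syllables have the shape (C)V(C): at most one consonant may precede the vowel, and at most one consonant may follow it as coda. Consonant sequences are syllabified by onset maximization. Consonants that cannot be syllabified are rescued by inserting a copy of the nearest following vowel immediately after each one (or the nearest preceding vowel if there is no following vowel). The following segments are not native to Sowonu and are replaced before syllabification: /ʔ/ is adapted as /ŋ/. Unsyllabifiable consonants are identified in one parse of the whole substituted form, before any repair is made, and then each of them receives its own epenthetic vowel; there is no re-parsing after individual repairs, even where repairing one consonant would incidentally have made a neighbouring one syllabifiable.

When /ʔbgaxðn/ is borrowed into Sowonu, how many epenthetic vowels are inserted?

After substitution the input is /ŋbgaxðn/.
The unsyllabifiable consonants are /ŋ/, /b/, /ð/, /n/; each receives one epenthetic vowel.

4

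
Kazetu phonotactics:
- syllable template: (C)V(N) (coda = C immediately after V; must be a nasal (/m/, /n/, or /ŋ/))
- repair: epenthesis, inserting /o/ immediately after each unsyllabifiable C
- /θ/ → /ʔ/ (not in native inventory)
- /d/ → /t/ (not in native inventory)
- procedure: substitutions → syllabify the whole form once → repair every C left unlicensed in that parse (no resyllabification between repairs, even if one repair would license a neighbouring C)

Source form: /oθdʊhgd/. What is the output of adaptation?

oʔotʊhogoto

Substitution: /θ/ → /ʔ/, /d/ → /t/, giving /oʔtʊhgt/.
Under (C)V(N), the unsyllabifiable consonants are /ʔ/, /h/, /g/, /t/ (only a nasal (/m/, /n/, or /ŋ/) is licensed in coda position; onsets are limited to one consonant).
Each unlicensed consonant becomes the onset of a new syllable: /ʔ/ → /ʔo/, /h/ → /ho/, /g/ → /go/, /t/ → /to/.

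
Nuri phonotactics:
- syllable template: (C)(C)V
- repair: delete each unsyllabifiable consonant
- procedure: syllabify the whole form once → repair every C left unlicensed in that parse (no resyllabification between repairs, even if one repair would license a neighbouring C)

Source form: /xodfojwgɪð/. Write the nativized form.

Syllabifying with onset maximization leaves /j/, /ð/ stranded (no codas are permitted; onsets may contain at most 2 consonants).
Deleting the stranded consonants removes /j/, /ð/.

xodfowgɪ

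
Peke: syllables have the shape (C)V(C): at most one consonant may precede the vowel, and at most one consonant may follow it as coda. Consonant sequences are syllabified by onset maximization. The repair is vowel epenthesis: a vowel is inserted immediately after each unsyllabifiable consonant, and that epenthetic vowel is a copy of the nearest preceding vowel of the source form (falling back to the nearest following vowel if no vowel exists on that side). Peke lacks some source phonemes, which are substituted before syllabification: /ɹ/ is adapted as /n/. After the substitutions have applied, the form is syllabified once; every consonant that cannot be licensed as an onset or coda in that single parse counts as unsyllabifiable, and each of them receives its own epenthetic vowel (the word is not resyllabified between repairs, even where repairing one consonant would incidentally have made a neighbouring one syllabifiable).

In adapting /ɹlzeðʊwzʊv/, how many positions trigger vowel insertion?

After substitution the input is /nlzeðʊwzʊv/.
The unsyllabifiable consonants are /n/, /l/; each receives one epenthetic vowel.

2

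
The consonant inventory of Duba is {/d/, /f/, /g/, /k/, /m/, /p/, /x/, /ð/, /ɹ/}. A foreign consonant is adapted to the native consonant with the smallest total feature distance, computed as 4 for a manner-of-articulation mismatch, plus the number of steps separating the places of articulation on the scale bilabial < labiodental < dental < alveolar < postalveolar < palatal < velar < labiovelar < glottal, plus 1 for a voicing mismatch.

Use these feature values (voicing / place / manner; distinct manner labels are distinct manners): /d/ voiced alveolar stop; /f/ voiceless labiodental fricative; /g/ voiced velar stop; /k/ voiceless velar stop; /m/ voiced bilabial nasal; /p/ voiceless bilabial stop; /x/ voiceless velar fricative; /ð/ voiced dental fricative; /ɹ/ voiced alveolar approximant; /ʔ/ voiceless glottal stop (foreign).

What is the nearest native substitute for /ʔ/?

/k/ is closest: same manner (stop), place distance 2 (glottal→velar), same voicing; total 2. Next closest is /g/ at distance 3.

k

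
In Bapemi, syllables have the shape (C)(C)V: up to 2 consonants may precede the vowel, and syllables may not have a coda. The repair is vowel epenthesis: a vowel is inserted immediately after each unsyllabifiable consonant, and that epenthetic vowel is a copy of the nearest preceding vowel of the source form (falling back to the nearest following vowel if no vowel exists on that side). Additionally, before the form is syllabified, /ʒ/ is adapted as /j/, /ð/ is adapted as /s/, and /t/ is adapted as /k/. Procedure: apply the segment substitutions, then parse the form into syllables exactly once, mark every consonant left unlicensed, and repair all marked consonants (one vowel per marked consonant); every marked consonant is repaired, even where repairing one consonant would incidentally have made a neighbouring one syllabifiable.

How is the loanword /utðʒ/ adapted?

ukusuju

Substitution: /t/ → /k/, /ð/ → /s/, /ʒ/ → /j/, giving /uksj/.
The consonants /k/, /s/, /j/ cannot be parsed into a legal (C)(C)V syllable (no codas are permitted; onsets may contain at most 2 consonants).
Each unlicensed consonant becomes the onset of a new syllable: /k/ → /ku/, /s/ → /su/, /j/ → /ju/.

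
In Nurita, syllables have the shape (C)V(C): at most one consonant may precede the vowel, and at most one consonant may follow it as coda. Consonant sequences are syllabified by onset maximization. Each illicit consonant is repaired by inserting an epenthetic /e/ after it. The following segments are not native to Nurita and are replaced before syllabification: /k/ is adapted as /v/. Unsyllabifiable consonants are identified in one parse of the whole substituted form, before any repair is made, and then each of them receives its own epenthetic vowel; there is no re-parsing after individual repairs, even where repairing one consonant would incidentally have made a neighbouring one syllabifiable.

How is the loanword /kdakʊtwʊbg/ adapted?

vedavʊtwʊbge

Substitution: /k/ → /v/, giving /vdavʊtwʊbg/.
Syllabifying with onset maximization leaves /v/, /g/ stranded (at most one coda consonant is licensed; onsets are limited to one consonant).
Epenthesis after each stranded consonant: /v/ → /ve/, /g/ → /ge/.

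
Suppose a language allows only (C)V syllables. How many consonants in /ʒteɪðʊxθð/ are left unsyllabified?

4

Under (C)V, the unsyllabifiable consonants are /ʒ/, /x/, /θ/, /ð/ (no codas are permitted; onsets are limited to one consonant).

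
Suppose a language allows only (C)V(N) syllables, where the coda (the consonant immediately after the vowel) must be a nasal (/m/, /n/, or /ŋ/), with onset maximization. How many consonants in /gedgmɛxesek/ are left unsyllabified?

The consonants /d/, /g/, /k/ cannot be parsed into a legal (C)V(N) syllable (only a nasal (/m/, /n/, or /ŋ/) is licensed in coda position; onsets are limited to one consonant).

3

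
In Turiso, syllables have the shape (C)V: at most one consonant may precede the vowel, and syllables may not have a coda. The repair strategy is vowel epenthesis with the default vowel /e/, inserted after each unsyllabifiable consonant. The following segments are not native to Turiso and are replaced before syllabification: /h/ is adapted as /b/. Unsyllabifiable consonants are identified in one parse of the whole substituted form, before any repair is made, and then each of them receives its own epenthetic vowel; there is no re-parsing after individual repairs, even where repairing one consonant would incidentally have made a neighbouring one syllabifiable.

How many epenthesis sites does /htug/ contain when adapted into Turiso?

2

After substitution the input is /btug/.
The unsyllabifiable consonants are /b/, /g/; each receives one epenthetic vowel.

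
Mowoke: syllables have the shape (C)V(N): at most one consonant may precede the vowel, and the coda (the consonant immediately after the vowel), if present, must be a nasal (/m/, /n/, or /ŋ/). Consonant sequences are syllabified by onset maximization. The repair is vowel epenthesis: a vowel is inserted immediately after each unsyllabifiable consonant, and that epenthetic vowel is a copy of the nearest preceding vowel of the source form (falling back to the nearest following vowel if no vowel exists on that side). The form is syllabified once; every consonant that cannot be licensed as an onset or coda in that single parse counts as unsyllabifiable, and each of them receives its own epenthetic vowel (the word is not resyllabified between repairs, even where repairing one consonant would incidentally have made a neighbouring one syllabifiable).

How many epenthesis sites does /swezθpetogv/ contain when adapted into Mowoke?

The unsyllabifiable consonants are /s/, /z/, /θ/, /g/, /v/; each receives one epenthetic vowel.

5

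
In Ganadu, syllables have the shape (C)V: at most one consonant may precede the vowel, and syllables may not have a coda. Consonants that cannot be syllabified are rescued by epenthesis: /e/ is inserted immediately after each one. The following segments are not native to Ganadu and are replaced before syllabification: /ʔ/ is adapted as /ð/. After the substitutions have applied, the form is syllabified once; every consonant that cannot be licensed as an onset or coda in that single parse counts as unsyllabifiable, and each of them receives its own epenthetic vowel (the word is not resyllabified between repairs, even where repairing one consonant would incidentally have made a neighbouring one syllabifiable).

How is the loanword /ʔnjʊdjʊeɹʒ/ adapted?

Substitution: /ʔ/ → /ð/, giving /ðnjʊdjʊeɹʒ/.
Syllabifying with onset maximization leaves /ð/, /n/, /d/, /ɹ/, /ʒ/ stranded (no codas are permitted; onsets are limited to one consonant).
Epenthesis after each stranded consonant: /ð/ → /ðe/, /n/ → /ne/, /d/ → /de/, /ɹ/ → /ɹe/, /ʒ/ → /ʒe/.

ðenejʊdejʊeɹeʒe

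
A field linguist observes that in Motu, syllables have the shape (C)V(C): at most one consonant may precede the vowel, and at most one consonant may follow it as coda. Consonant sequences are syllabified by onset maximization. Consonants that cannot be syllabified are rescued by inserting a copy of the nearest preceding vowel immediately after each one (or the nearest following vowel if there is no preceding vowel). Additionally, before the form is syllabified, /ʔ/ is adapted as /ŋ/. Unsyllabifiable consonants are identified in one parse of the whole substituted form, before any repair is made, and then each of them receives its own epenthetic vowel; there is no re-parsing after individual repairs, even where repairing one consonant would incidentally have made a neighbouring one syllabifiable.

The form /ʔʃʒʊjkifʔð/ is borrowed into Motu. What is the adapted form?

ŋʊʃʊʒʊjkifŋiði

Substitution: /ʔ/ → /ŋ/, giving /ŋʃʒʊjkifŋð/.
Under (C)V(C), the unsyllabifiable consonants are /ŋ/, /ʃ/, /ŋ/, /ð/ (at most one coda consonant is licensed; onsets are limited to one consonant).
Epenthesis after each stranded consonant: /ŋ/ → /ŋʊ/, /ʃ/ → /ʃʊ/, /ŋ/ → /ŋi/, /ð/ → /ði/.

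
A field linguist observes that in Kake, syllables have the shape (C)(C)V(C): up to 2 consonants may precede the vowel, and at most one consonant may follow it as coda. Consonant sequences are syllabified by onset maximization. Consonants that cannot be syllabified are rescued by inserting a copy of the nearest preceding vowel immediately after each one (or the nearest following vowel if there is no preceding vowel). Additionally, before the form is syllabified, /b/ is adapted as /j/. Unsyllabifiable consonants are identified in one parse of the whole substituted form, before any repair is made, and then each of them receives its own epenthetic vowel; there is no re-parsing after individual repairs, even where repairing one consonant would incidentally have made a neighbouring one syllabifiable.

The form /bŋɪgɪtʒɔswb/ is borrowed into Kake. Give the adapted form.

jŋɪgɪtʒɔswɔjɔ

Substitution: /b/ → /j/, giving /jŋɪgɪtʒɔswj/.
Syllabifying with onset maximization leaves /w/, /j/ stranded (at most one coda consonant is licensed; onsets may contain at most 2 consonants).
Epenthesis after each stranded consonant: /w/ → /wɔ/, /j/ → /jɔ/.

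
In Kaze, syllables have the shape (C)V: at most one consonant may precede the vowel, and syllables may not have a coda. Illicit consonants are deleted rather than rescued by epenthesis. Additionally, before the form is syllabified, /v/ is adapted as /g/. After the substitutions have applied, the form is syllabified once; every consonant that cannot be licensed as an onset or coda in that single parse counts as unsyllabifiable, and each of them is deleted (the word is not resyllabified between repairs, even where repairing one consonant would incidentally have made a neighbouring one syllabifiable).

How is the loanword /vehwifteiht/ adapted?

gewitei

Substitution: /v/ → /g/, giving /gehwifteiht/.
The consonants /h/, /f/, /h/, /t/ cannot be parsed into a legal (C)V syllable (no codas are permitted; onsets are limited to one consonant).
Each unlicensed consonant is deleted: /h/, /f/, /h/, /t/.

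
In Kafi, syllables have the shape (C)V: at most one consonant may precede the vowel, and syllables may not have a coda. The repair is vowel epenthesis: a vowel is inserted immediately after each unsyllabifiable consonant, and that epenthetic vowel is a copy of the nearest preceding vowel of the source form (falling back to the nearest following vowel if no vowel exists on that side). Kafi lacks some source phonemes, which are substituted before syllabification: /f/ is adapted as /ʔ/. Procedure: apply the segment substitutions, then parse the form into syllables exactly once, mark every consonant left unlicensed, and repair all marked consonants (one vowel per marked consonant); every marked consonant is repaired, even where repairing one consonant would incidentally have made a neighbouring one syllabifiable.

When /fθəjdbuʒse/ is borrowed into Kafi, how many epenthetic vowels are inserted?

After substitution the input is /ʔθəjdbuʒse/.
The unsyllabifiable consonants are /ʔ/, /j/, /d/, /ʒ/; each receives one epenthetic vowel.

4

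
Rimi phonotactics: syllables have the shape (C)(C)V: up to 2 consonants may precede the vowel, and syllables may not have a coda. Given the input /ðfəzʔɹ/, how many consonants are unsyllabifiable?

Under (C)(C)V, the unsyllabifiable consonants are /z/, /ʔ/, /ɹ/ (no codas are permitted; onsets may contain at most 2 consonants).

3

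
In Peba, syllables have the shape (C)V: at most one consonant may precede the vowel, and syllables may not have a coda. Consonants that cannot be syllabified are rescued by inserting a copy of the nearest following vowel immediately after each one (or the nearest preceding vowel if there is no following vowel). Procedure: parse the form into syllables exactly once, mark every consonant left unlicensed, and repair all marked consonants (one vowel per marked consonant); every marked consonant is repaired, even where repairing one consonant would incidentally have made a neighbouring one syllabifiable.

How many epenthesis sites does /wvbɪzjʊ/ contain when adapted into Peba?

The unsyllabifiable consonants are /w/, /v/, /z/; each receives one epenthetic vowel.

3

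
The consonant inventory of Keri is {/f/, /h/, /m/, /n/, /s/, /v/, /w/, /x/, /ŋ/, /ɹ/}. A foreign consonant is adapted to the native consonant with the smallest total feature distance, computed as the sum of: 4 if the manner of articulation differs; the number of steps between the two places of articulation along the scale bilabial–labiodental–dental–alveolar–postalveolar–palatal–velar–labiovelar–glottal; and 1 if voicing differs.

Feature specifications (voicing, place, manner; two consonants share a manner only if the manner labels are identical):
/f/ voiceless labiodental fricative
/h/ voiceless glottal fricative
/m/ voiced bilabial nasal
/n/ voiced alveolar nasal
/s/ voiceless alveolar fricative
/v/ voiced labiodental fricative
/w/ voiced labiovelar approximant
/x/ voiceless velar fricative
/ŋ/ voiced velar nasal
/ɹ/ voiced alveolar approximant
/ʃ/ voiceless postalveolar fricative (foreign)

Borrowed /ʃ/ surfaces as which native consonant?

s

/s/ is closest: same manner (fricative), place distance 1 (postalveolar→alveolar), same voicing; total 1. Next closest is /x/ at distance 2.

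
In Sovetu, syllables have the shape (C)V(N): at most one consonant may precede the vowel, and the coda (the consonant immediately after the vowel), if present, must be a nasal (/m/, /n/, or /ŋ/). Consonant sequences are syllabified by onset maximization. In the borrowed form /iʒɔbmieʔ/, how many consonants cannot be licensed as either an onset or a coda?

2

Syllabifying with onset maximization leaves /b/, /ʔ/ stranded (only a nasal (/m/, /n/, or /ŋ/) is licensed in coda position; onsets are limited to one consonant).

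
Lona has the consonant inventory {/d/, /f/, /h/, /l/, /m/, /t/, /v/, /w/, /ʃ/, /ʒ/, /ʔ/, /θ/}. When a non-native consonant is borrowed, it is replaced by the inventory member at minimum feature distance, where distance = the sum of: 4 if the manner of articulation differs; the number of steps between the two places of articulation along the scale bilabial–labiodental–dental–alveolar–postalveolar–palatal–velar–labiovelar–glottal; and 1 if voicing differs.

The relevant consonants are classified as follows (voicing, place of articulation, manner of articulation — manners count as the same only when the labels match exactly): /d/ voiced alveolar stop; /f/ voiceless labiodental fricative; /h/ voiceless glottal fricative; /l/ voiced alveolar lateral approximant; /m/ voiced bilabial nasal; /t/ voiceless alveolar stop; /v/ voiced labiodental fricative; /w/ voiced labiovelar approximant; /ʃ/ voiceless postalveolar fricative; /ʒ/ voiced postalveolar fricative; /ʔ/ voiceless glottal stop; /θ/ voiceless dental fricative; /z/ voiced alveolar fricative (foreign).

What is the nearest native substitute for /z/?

/ʒ/ is closest: same manner (fricative), place distance 1 (alveolar→postalveolar), same voicing; total 1. Next closest is /v/ at distance 2.

ʒ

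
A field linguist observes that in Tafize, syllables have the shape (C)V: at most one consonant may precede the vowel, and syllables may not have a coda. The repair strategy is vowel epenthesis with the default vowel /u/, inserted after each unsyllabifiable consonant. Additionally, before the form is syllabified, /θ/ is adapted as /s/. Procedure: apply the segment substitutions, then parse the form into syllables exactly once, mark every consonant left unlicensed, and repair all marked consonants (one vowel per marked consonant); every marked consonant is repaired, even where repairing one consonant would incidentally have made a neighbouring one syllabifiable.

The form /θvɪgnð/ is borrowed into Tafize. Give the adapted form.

suvɪgunuðu

Substitution: /θ/ → /s/, giving /svɪgnð/.
Syllabifying with onset maximization leaves /s/, /g/, /n/, /ð/ stranded (no codas are permitted; onsets are limited to one consonant).
Inserting the epenthetic vowel yields /s/ → /su/, /g/ → /gu/, /n/ → /nu/, /ð/ → /ðu/.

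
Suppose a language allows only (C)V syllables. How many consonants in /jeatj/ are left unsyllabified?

2

The consonants /t/, /j/ cannot be parsed into a legal (C)V syllable (no codas are permitted; onsets are limited to one consonant).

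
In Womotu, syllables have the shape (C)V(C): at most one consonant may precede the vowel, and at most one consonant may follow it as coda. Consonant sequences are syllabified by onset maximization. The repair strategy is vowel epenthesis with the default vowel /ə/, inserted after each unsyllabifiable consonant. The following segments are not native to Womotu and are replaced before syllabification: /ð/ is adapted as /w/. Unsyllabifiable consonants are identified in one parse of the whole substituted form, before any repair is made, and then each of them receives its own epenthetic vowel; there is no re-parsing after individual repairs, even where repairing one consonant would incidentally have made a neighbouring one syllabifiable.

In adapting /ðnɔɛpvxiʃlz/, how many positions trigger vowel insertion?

4

After substitution the input is /wnɔɛpvxiʃlz/.
The unsyllabifiable consonants are /w/, /v/, /l/, /z/; each receives one epenthetic vowel.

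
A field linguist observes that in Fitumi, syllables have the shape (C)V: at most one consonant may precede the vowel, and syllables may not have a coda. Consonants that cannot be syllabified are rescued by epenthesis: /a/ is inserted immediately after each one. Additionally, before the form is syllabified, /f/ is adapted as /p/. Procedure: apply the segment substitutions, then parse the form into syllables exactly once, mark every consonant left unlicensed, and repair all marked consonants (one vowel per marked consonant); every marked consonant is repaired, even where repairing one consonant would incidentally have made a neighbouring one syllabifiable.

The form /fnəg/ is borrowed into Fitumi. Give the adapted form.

Substitution: /f/ → /p/, giving /pnəg/.
Syllabifying with onset maximization leaves /p/, /g/ stranded (no codas are permitted; onsets are limited to one consonant).
Epenthesis after each stranded consonant: /p/ → /pa/, /g/ → /ga/.

panəga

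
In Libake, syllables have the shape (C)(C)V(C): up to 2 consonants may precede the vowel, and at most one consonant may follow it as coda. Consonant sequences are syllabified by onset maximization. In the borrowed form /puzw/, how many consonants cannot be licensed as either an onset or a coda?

1

Syllabifying with onset maximization leaves /w/ stranded (at most one coda consonant is licensed; onsets may contain at most 2 consonants).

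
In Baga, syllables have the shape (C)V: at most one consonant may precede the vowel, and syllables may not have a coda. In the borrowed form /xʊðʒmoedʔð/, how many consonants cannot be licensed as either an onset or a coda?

Under (C)V, the unsyllabifiable consonants are /ð/, /ʒ/, /d/, /ʔ/, /ð/ (no codas are permitted; onsets are limited to one consonant).

5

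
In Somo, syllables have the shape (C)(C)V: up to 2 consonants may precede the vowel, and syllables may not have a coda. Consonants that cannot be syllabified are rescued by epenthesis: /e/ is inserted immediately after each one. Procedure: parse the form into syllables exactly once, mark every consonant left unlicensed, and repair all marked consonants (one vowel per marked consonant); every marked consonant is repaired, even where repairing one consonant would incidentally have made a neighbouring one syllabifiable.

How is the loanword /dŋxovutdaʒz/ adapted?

The consonants /d/, /ʒ/, /z/ cannot be parsed into a legal (C)(C)V syllable (no codas are permitted; onsets may contain at most 2 consonants).
Epenthesis after each stranded consonant: /d/ → /de/, /ʒ/ → /ʒe/, /z/ → /ze/.

deŋxovutdaʒeze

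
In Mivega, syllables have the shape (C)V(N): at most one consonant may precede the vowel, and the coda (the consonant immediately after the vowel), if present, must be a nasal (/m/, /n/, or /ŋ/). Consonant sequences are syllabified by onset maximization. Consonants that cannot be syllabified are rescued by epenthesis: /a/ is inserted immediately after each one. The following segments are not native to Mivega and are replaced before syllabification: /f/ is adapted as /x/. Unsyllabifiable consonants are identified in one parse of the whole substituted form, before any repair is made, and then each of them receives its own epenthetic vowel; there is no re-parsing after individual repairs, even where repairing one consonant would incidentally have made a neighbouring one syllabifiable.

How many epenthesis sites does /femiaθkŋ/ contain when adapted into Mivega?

After substitution the input is /xemiaθkŋ/.
The unsyllabifiable consonants are /θ/, /k/, /ŋ/; each receives one epenthetic vowel.

3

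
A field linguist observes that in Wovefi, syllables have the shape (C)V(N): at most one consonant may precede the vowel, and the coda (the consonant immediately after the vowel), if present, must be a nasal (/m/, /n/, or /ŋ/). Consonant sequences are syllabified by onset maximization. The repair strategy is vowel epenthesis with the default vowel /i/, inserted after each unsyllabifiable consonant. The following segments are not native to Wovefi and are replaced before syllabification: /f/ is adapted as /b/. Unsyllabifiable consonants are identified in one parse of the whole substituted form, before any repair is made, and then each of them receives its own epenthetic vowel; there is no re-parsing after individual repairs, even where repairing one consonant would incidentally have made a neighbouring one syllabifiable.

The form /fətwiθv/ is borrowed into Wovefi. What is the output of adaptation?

bətiwiθivi

Substitution: /f/ → /b/, giving /bətwiθv/.
The consonants /t/, /θ/, /v/ cannot be parsed into a legal (C)V(N) syllable (only a nasal (/m/, /n/, or /ŋ/) is licensed in coda position; onsets are limited to one consonant).
Epenthesis after each stranded consonant: /t/ → /ti/, /θ/ → /θi/, /v/ → /vi/.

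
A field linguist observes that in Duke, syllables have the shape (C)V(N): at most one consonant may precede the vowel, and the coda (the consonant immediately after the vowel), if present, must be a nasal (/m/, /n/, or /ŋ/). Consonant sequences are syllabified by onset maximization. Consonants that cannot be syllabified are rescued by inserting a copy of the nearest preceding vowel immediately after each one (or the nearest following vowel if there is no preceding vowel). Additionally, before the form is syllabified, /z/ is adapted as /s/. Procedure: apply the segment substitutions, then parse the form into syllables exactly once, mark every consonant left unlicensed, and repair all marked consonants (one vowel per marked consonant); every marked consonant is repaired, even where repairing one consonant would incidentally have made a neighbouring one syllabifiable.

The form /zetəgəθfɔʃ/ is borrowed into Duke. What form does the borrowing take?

setəgəθəfɔʃɔ

Substitution: /z/ → /s/, giving /setəgəθfɔʃ/.
The consonants /θ/, /ʃ/ cannot be parsed into a legal (C)V(N) syllable (only a nasal (/m/, /n/, or /ŋ/) is licensed in coda position; onsets are limited to one consonant).
Each unlicensed consonant becomes the onset of a new syllable: /θ/ → /θə/, /ʃ/ → /ʃɔ/.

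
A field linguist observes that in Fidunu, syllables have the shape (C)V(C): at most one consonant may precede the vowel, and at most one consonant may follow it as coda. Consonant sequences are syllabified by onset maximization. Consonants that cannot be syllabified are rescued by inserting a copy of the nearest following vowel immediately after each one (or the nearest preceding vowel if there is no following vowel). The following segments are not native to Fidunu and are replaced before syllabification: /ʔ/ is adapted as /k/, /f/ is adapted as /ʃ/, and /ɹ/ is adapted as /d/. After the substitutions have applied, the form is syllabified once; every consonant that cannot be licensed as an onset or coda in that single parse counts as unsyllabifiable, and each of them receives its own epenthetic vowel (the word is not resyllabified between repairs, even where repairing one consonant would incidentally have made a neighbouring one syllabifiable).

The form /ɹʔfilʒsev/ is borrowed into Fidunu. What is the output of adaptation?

Substitution: /ɹ/ → /d/, /ʔ/ → /k/, /f/ → /ʃ/, giving /dkʃilʒsev/.
The consonants /d/, /k/, /ʒ/ cannot be parsed into a legal (C)V(C) syllable (at most one coda consonant is licensed; onsets are limited to one consonant).
Inserting the epenthetic vowel yields /d/ → /di/, /k/ → /ki/, /ʒ/ → /ʒe/.

dikiʃilʒesev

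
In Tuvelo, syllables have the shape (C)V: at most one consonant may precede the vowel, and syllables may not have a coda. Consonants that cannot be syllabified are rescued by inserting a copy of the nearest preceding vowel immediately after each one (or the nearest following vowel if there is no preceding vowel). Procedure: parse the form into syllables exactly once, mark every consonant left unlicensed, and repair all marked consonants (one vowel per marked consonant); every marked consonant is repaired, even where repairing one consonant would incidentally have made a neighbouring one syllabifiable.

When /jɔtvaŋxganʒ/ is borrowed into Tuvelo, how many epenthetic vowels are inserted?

The unsyllabifiable consonants are /t/, /ŋ/, /x/, /n/, /ʒ/; each receives one epenthetic vowel.

5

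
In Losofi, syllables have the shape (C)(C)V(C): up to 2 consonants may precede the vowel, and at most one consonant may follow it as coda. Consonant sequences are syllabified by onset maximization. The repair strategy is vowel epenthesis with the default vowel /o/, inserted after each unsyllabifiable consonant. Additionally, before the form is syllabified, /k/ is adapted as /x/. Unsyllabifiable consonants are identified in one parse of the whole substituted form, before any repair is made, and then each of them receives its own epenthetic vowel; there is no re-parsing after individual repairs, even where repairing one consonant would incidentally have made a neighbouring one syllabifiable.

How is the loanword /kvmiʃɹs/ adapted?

Substitution: /k/ → /x/, giving /xvmiʃɹs/.
Syllabifying with onset maximization leaves /x/, /ɹ/, /s/ stranded (at most one coda consonant is licensed; onsets may contain at most 2 consonants).
Each unlicensed consonant becomes the onset of a new syllable: /x/ → /xo/, /ɹ/ → /ɹo/, /s/ → /so/.

xovmiʃɹoso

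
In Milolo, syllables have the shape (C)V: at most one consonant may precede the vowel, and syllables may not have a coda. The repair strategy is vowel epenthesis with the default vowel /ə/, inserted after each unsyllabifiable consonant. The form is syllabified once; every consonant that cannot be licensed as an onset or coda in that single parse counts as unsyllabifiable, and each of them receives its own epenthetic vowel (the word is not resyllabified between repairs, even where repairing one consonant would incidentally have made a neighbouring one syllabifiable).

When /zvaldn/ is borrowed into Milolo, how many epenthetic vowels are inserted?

The unsyllabifiable consonants are /z/, /l/, /d/, /n/; each receives one epenthetic vowel.

4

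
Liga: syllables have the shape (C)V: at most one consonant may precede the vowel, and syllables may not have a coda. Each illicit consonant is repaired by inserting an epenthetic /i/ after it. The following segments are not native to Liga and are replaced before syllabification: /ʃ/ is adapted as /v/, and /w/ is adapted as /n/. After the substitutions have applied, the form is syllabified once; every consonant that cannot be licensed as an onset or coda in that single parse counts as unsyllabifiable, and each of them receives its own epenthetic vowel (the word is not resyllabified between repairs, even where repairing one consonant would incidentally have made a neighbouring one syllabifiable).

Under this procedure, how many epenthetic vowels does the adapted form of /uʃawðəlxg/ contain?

After substitution the input is /uvanðəlxg/.
The unsyllabifiable consonants are /n/, /l/, /x/, /g/; each receives one epenthetic vowel.

4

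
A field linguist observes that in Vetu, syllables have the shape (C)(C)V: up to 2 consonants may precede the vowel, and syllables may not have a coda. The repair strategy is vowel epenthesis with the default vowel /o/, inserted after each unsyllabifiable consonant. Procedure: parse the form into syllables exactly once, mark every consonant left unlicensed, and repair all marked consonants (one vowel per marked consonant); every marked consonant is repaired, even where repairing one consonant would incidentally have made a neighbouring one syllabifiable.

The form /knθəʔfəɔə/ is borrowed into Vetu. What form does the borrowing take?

The consonants /k/ cannot be parsed into a legal (C)(C)V syllable (no codas are permitted; onsets may contain at most 2 consonants).
Each unlicensed consonant becomes the onset of a new syllable: /k/ → /ko/.

konθəʔfəɔə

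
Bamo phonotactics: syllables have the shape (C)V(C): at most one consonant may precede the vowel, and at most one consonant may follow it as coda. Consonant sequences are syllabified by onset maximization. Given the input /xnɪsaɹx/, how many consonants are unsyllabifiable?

2

Under (C)V(C), the unsyllabifiable consonants are /x/, /x/ (at most one coda consonant is licensed; onsets are limited to one consonant).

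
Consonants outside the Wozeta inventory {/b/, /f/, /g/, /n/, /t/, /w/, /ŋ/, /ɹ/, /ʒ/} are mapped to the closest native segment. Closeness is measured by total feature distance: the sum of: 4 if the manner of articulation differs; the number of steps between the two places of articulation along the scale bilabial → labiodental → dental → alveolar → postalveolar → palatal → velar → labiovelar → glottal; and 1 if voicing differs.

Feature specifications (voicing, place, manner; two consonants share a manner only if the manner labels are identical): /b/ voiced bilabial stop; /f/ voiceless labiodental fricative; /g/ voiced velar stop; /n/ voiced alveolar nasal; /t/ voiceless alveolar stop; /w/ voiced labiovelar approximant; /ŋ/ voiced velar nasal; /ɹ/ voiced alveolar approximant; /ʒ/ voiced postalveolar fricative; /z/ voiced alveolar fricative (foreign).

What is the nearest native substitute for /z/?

ʒ

/ʒ/ is closest: same manner (fricative), place distance 1 (alveolar→postalveolar), same voicing; total 1. Next closest is /f/ at distance 3.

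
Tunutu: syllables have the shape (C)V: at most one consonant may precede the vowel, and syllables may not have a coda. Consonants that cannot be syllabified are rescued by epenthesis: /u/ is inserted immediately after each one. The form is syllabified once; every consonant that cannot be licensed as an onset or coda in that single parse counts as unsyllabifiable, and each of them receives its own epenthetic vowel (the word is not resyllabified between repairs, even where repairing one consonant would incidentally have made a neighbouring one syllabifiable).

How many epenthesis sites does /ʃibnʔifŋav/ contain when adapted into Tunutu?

The unsyllabifiable consonants are /b/, /n/, /f/, /v/; each receives one epenthetic vowel.

4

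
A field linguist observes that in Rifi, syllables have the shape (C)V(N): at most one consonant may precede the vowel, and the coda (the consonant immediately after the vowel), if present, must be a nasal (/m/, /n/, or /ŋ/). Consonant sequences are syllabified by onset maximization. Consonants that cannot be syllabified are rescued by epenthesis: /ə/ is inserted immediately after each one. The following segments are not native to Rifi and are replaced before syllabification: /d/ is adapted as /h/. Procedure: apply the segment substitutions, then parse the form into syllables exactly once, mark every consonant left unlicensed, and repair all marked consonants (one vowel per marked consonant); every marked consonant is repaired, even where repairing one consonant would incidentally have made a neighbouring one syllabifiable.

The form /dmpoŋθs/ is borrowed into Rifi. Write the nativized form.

həməpoŋθəsə

Substitution: /d/ → /h/, giving /hmpoŋθs/.
Under (C)V(N), the unsyllabifiable consonants are /h/, /m/, /θ/, /s/ (only a nasal (/m/, /n/, or /ŋ/) is licensed in coda position; onsets are limited to one consonant).
Inserting the epenthetic vowel yields /h/ → /hə/, /m/ → /mə/, /θ/ → /θə/, /s/ → /sə/.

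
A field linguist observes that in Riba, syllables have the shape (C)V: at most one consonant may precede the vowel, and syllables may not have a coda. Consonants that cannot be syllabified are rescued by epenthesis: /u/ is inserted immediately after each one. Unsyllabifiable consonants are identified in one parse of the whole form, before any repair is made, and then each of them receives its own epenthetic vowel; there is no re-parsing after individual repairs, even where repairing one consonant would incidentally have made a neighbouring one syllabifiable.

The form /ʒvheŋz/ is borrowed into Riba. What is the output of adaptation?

The consonants /ʒ/, /v/, /ŋ/, /z/ cannot be parsed into a legal (C)V syllable (no codas are permitted; onsets are limited to one consonant).
Each unlicensed consonant becomes the onset of a new syllable: /ʒ/ → /ʒu/, /v/ → /vu/, /ŋ/ → /ŋu/, /z/ → /zu/.

ʒuvuheŋuzu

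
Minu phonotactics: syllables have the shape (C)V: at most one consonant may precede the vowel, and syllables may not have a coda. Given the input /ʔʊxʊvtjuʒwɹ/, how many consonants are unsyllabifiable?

5

Under (C)V, the unsyllabifiable consonants are /v/, /t/, /ʒ/, /w/, /ɹ/ (no codas are permitted; onsets are limited to one consonant).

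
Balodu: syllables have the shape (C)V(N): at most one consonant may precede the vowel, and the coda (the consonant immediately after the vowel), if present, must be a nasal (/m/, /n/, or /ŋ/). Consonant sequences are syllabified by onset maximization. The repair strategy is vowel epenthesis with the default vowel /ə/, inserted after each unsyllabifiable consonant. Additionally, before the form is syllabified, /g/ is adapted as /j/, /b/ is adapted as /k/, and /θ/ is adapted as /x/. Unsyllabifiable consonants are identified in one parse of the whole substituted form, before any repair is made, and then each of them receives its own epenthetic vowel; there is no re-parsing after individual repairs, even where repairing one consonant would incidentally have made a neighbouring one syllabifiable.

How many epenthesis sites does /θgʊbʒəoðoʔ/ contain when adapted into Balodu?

3

After substitution the input is /xjʊkʒəoðoʔ/.
The unsyllabifiable consonants are /x/, /k/, /ʔ/; each receives one epenthetic vowel.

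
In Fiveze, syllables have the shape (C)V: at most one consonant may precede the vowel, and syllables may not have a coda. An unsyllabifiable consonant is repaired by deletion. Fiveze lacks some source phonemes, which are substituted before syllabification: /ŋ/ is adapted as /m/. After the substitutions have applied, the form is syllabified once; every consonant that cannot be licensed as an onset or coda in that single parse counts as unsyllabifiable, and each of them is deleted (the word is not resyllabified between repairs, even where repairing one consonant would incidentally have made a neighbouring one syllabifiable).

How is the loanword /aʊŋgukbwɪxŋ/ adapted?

aʊguwɪ

Substitution: /ŋ/ → /m/, giving /aʊmgukbwɪxm/.
Under (C)V, the unsyllabifiable consonants are /m/, /k/, /b/, /x/, /m/ (no codas are permitted; onsets are limited to one consonant).
Deleting the stranded consonants removes /m/, /k/, /b/, /x/, /m/.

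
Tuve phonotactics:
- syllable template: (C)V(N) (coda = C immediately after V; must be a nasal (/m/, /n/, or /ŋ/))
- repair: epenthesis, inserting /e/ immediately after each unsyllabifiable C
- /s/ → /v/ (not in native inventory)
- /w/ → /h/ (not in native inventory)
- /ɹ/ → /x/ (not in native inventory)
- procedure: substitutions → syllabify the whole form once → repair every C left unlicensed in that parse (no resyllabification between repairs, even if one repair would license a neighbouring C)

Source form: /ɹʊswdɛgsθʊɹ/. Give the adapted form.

xʊvehedɛgeveθʊxe

Substitution: /ɹ/ → /x/, /s/ → /v/, /w/ → /h/, giving /xʊvhdɛgvθʊx/.
The consonants /v/, /h/, /g/, /v/, /x/ cannot be parsed into a legal (C)V(N) syllable (only a nasal (/m/, /n/, or /ŋ/) is licensed in coda position; onsets are limited to one consonant).
Each unlicensed consonant becomes the onset of a new syllable: /v/ → /ve/, /h/ → /he/, /g/ → /ge/, /v/ → /ve/, /x/ → /xe/.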